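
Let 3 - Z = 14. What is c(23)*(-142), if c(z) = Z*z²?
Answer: 826298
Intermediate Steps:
Z = -11 (Z = 3 - 1*14 = 3 - 14 = -11)
c(z) = -11*z²
c(23)*(-142) = -11*23²*(-142) = -11*529*(-142) = -5819*(-142) = 826298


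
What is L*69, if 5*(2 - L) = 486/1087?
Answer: 716496/5435 ≈ 131.83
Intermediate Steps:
L = 10384/5435 (L = 2 - 486/(5*1087) = 2 - 1/5*486/1087 = 2 - 486/5435 = 10384/5435 ≈ 1.9106)
L*69 = (10384/5435)*69 = 716496/5435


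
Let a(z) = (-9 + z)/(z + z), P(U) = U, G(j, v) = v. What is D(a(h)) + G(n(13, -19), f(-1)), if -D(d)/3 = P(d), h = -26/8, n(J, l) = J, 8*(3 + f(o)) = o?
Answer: -913/104 ≈ -8.7788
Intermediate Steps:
f(o) = -3 + o/8
h = -13/4 (h = -26*⅛ = -13/4 ≈ -3.2500)
a(z) = (-9 + z)/(2*z) (a(z) = (-9 + z)/((2*z)) = (-9 + z)*(1/(2*z)) = (-9 + z)/(2*z))
D(d) = -3*d
D(a(h)) + G(n(13, -19), f(-1)) = -3*(-9 - 13/4)/(2*(-13/4)) + (-3 + (⅛)*(-1)) = -3*(-4)*(-49)/(2*13*4) + (-3 - ⅛) = -3*49/26 - 25/8 = -147/26 - 25/8 = -913/104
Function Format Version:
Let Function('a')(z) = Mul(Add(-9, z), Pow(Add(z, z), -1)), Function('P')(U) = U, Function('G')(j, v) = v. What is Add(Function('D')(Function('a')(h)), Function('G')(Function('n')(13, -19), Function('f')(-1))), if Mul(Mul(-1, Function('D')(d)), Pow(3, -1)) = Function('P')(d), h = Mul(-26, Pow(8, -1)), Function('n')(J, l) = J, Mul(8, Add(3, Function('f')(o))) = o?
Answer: Rational(-913, 104) ≈ -8.7788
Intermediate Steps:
Function('f')(o) = Add(-3, Mul(Rational(1, 8), o))
h = Rational(-13, 4) (h = Mul(-26, Rational(1, 8)) = Rational(-13, 4) ≈ -3.2500)
Function('a')(z) = Mul(Rational(1, 2), Pow(z, -1), Add(-9, z)) (Function('a')(z) = Mul(Add(-9, z), Pow(Mul(2, z), -1)) = Mul(Add(-9, z), Mul(Rational(1, 2), Pow(z, -1))) = Mul(Rational(1, 2), Pow(z, -1), Add(-9, z)))
Function('D')(d) = Mul(-3, d)
Add(Function('D')(Function('a')(h)), Function('G')(Function('n')(13, -19), Function('f')(-1))) = Add(Mul(-3, Mul(Rational(1, 2), Pow(Rational(-13, 4), -1), Add(-9, Rational(-13, 4)))), Add(-3, Mul(Rational(1, 8), -1))) = Add(Mul(-3, Mul(Rational(1, 2), Rational(-4, 13), Rational(-49, 4))), Add(-3, Rational(-1, 8))) = Add(Mul(-3, Rational(49, 26)), Rational(-25, 8)) = Add(Rational(-147, 26), Rational(-25, 8)) = Rational(-913, 104)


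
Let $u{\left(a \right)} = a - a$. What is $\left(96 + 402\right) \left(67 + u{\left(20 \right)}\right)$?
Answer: $33366$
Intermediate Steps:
$u{\left(a \right)} = 0$
$\left(96 + 402\right) \left(67 + u{\left(20 \right)}\right) = \left(96 + 402\right) \left(67 + 0\right) = 498 \cdot 67 = 33366$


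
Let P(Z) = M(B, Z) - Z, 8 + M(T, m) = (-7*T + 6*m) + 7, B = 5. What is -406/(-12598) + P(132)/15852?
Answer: 595711/8320979 ≈ 0.071591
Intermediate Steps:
M(T, m) = -1 - 7*T + 6*m (M(T, m) = -8 + ((-7*T + 6*m) + 7) = -8 + (7 - 7*T + 6*m) = -1 - 7*T + 6*m)
P(Z) = -36 + 5*Z (P(Z) = (-1 - 7*5 + 6*Z) - Z = (-1 - 35 + 6*Z) - Z = (-36 + 6*Z) - Z = -36 + 5*Z)
-406/(-12598) + P(132)/15852 = -406/(-12598) + (-36 + 5*132)/15852 = -406*(-1/12598) + (-36 + 660)*(1/15852) = 203/6299 + 624*(1/15852) = 203/6299 + 52/1321 = 595711/8320979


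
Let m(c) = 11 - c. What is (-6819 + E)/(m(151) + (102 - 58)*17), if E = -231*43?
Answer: -1047/38 ≈ -27.553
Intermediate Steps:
E = -9933
(-6819 + E)/(m(151) + (102 - 58)*17) = (-6819 - 9933)/((11 - 1*151) + (102 - 58)*17) = -16752/((11 - 151) + 44*17) = -16752/(-140 + 748) = -16752/608 = -16752*1/608 = -1047/38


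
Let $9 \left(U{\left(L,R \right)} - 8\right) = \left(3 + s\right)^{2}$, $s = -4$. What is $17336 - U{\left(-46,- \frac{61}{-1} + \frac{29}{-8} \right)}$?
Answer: $\frac{155951}{9} \approx 17328.0$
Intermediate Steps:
$U{\left(L,R \right)} = \frac{73}{9}$ ($U{\left(L,R \right)} = 8 + \frac{\left(3 - 4\right)^{2}}{9} = 8 + \frac{\left(-1\right)^{2}}{9} = 8 + \frac{1}{9} \cdot 1 = 8 + \frac{1}{9} = \frac{73}{9}$)
$17336 - U{\left(-46,- \frac{61}{-1} + \frac{29}{-8} \right)} = 17336 - \frac{73}{9} = \frac{155951}{9}$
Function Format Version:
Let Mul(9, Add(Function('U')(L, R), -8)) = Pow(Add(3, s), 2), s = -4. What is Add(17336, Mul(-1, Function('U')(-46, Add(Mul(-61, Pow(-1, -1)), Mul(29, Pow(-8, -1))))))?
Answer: Rational(155951, 9) ≈ 17328.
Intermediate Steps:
Function('U')(L, R) = Rational(73, 9) (Function('U')(L, R) = Add(8, Mul(Rational(1, 9), Pow(Add(3, -4), 2))) = Add(8, Mul(Rational(1, 9), Pow(-1, 2))) = Add(8, Mul(Rational(1, 9), 1)) = Add(8, Rational(1, 9)) = Rational(73, 9))
Add(17336, Mul(-1, Function('U')(-46, Add(Mul(-61, Pow(-1, -1)), Mul(29, Pow(-8, -1)))))) = Add(17336, Mul(-1, Rational(73, 9))) = Add(17336, Rational(-73, 9)) = Rational(155951, 9)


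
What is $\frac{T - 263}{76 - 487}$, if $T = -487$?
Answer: $\frac{250}{137} \approx 1.8248$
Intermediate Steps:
$\frac{T - 263}{76 - 487} = \frac{-487 - 263}{76 - 487} = - \frac{750}{-411} = \left(-750\right) \left(- \frac{1}{411}\right) = \frac{250}{137}$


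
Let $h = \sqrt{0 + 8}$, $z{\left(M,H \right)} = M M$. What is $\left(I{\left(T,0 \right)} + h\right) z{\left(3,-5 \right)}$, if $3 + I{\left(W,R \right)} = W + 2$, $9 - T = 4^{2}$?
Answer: $-72 + 18 \sqrt{2} \approx -46.544$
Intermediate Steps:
$T = -7$ ($T = 9 - 4^{2} = 9 - 16 = -7$)
$I{\left(W,R \right)} = -1 + W$ ($I{\left(W,R \right)} = -3 + \left(W + 2\right) = -3 + \left(2 + W\right) = -1 + W$)
$z{\left(M,H \right)} = M^{2}$
$h = 2 \sqrt{2}$ ($h = \sqrt{8} = 2 \sqrt{2} \approx 2.8284$)
$\left(I{\left(T,0 \right)} + h\right) z{\left(3,-5 \right)} = \left(\left(-1 - 7\right) + 2 \sqrt{2}\right) 3^{2} = \left(-8 + 2 \sqrt{2}\right) 9 = -72 + 18 \sqrt{2}$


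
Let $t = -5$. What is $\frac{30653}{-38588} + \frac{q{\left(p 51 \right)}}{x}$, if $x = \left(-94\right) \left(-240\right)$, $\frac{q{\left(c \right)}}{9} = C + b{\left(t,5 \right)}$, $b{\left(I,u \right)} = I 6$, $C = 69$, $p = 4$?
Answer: $- \frac{56498941}{72545440} \approx -0.77881$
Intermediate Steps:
$b{\left(I,u \right)} = 6 I$
$q{\left(c \right)} = 351$ ($q{\left(c \right)} = 9 \left(69 + 6 \left(-5\right)\right) = 9 \left(69 - 30\right) = 9 \cdot 39 = 351$)
$x = 22560$
$\frac{30653}{-38588} + \frac{q{\left(p 51 \right)}}{x} = \frac{30653}{-38588} + \frac{351}{22560} = 30653 \left(- \frac{1}{38588}\right) + 351 \cdot \frac{1}{22560} = - \frac{30653}{38588} + \frac{117}{7520} = - \frac{56498941}{72545440}$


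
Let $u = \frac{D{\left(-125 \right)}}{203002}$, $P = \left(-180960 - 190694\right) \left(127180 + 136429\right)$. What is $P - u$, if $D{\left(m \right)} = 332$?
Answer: $- \frac{9944188908868452}{101501} \approx -9.7971 \cdot 10^{10}$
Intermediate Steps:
$P = -97971339286$ ($P = \left(-371654\right) 263609 = -97971339286$)
$u = \frac{166}{101501}$ ($u = \frac{332}{203002} = 332 \cdot \frac{1}{203002} = \frac{166}{101501} \approx 0.0016355$)
$P - u = -97971339286 - \frac{166}{101501} = - \frac{9944188908868452}{101501}$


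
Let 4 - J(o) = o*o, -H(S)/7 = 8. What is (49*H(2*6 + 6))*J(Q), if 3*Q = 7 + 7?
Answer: 439040/9 ≈ 48782.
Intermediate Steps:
Q = 14/3 (Q = (7 + 7)/3 = (1/3)*14 = 14/3 ≈ 4.6667)
H(S) = -56 (H(S) = -7*8 = -56)
J(o) = 4 - o**2 (J(o) = 4 - o*o = 4 - o**2)
(49*H(2*6 + 6))*J(Q) = (49*(-56))*(4 - (14/3)**2) = -2744*(4 - 1*196/9) = -2744*(4 - 196/9) = -2744*(-160/9) = 439040/9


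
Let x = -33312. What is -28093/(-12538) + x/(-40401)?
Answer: 517550383/168849246 ≈ 3.0652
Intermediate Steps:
-28093/(-12538) + x/(-40401) = -28093/(-12538) - 33312/(-40401) = -28093*(-1/12538) - 33312*(-1/40401) = 28093/12538 + 11104/13467 = 517550383/168849246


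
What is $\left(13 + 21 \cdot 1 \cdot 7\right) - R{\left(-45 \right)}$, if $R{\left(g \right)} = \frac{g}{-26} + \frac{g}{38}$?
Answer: $\frac{39385}{247} \approx 159.45$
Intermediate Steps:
$R{\left(g \right)} = - \frac{3 g}{247}$ ($R{\left(g \right)} = g \left(- \frac{1}{26}\right) + g \frac{1}{38} = - \frac{g}{26} + \frac{g}{38} = - \frac{3 g}{247}$)
$\left(13 + 21 \cdot 1 \cdot 7\right) - R{\left(-45 \right)} = \left(13 + 21 \cdot 1 \cdot 7\right) - \left(- \frac{3}{247}\right) \left(-45\right) = \left(13 + 21 \cdot 7\right) - \frac{135}{247} = \left(13 + 147\right) - \frac{135}{247} = 160 - \frac{135}{247} = \frac{39385}{247}$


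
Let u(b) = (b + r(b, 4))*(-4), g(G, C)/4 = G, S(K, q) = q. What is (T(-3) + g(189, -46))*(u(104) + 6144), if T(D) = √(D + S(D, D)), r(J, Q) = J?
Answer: 4015872 + 5312*I*√6 ≈ 4.0159e+6 + 13012.0*I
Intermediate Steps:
g(G, C) = 4*G
u(b) = -8*b (u(b) = (b + b)*(-4) = (2*b)*(-4) = -8*b)
T(D) = √2*√D (T(D) = √(D + D) = √(2*D) = √2*√D)
(T(-3) + g(189, -46))*(u(104) + 6144) = (√2*√(-3) + 4*189)*(-8*104 + 6144) = (√2*(I*√3) + 756)*(-832 + 6144) = (I*√6 + 756)*5312 = (756 + I*√6)*5312 = 4015872 + 5312*I*√6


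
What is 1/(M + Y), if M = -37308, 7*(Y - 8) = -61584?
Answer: -7/322684 ≈ -2.1693e-5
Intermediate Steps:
Y = -61528/7 (Y = 8 + (1/7)*(-61584) = 8 - 61584/7 = -61528/7 ≈ -8789.7)
1/(M + Y) = 1/(-37308 - 61528/7) = 1/(-322684/7) = -7/322684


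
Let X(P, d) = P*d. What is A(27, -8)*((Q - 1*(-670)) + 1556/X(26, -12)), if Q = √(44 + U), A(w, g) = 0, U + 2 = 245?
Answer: 0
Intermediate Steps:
U = 243 (U = -2 + 245 = 243)
Q = √287 (Q = √(44 + 243) = √287 ≈ 16.941)
A(27, -8)*((Q - 1*(-670)) + 1556/X(26, -12)) = 0*((√287 - 1*(-670)) + 1556/((26*(-12)))) = 0*((√287 + 670) + 1556/(-312)) = 0*((670 + √287) + 1556*(-1/312)) = 0*((670 + √287) - 389/78) = 0*(51871/78 + √287) = 0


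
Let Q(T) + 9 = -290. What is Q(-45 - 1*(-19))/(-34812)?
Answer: 299/34812 ≈ 0.0085890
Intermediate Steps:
Q(T) = -299 (Q(T) = -9 - 290 = -299)
Q(-45 - 1*(-19))/(-34812) = -299/(-34812) = -299*(-1/34812) = 299/34812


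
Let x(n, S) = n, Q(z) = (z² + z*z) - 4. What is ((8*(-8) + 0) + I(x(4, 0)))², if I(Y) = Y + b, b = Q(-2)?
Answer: 3136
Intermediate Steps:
Q(z) = -4 + 2*z² (Q(z) = (z² + z²) - 4 = 2*z² - 4 = -4 + 2*z²)
b = 4 (b = -4 + 2*(-2)² = -4 + 2*4 = -4 + 8 = 4)
I(Y) = 4 + Y (I(Y) = Y + 4 = 4 + Y)
((8*(-8) + 0) + I(x(4, 0)))² = ((8*(-8) + 0) + (4 + 4))² = ((-64 + 0) + 8)² = (-64 + 8)² = (-56)² = 3136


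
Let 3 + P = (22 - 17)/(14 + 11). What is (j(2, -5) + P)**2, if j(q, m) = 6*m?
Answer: 26896/25 ≈ 1075.8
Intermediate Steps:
P = -14/5 (P = -3 + (22 - 17)/(14 + 11) = -3 + 5/25 = -3 + 5*(1/25) = -3 + 1/5 = -14/5 ≈ -2.8000)
(j(2, -5) + P)**2 = (6*(-5) - 14/5)**2 = (-30 - 14/5)**2 = (-164/5)**2 = 26896/25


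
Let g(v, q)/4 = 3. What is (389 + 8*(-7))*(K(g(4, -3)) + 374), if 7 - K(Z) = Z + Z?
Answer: 118881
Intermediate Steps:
g(v, q) = 12 (g(v, q) = 4*3 = 12)
K(Z) = 7 - 2*Z (K(Z) = 7 - (Z + Z) = 7 - 2*Z)
(389 + 8*(-7))*(K(g(4, -3)) + 374) = (389 + 8*(-7))*((7 - 2*12) + 374) = (389 - 56)*((7 - 24) + 374) = 333*(-17 + 374) = 333*357 = 118881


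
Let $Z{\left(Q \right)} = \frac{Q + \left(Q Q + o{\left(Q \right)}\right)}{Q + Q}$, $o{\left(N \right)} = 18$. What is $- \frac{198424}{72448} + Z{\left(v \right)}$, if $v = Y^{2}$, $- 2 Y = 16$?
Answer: $\frac{541581}{18112} \approx 29.902$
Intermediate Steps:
$Y = -8$ ($Y = \left(- \frac{1}{2}\right) 16 = -8$)
$v = 64$ ($v = \left(-8\right)^{2} = 64$)
$Z{\left(Q \right)} = \frac{18 + Q + Q^{2}}{2 Q}$ ($Z{\left(Q \right)} = \frac{Q + \left(Q Q + 18\right)}{Q + Q} = \frac{Q + \left(Q^{2} + 18\right)}{2 Q} = \left(Q + \left(18 + Q^{2}\right)\right) \frac{1}{2 Q} = \left(18 + Q + Q^{2}\right) \frac{1}{2 Q} = \frac{18 + Q + Q^{2}}{2 Q}$)
$- \frac{198424}{72448} + Z{\left(v \right)} = - \frac{198424}{72448} + \frac{18 + 64 \left(1 + 64\right)}{2 \cdot 64} = \left(-198424\right) \frac{1}{72448} + \frac{1}{2} \cdot \frac{1}{64} \left(18 + 64 \cdot 65\right) = - \frac{24803}{9056} + \frac{1}{2} \cdot \frac{1}{64} \left(18 + 4160\right) = - \frac{24803}{9056} + \frac{1}{2} \cdot \frac{1}{64} \cdot 4178 = - \frac{24803}{9056} + \frac{2089}{64} = \frac{541581}{18112}$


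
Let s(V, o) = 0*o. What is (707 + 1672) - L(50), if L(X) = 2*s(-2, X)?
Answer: 2379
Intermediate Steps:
s(V, o) = 0
L(X) = 0 (L(X) = 2*0 = 0)
(707 + 1672) - L(50) = (707 + 1672) - 1*0 = 2379 + 0 = 2379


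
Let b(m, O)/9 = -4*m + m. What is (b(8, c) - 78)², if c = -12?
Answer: 86436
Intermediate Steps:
b(m, O) = -27*m (b(m, O) = 9*(-4*m + m) = 9*(-3*m) = -27*m)
(b(8, c) - 78)² = (-27*8 - 78)² = (-216 - 78)² = (-294)² = 86436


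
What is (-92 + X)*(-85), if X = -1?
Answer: 7905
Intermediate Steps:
(-92 + X)*(-85) = (-92 - 1)*(-85) = -93*(-85) = 7905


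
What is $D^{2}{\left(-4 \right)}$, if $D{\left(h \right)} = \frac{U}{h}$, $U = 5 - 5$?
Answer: $0$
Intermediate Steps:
$U = 0$
$D{\left(h \right)} = 0$ ($D{\left(h \right)} = \frac{0}{h} = 0$)
$D^{2}{\left(-4 \right)} = 0^{2} = 0$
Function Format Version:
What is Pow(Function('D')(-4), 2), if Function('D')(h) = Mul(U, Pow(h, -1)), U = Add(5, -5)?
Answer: 0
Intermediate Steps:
U = 0
Function('D')(h) = 0 (Function('D')(h) = Mul(0, Pow(h, -1)) = 0)
Pow(Function('D')(-4), 2) = Pow(0, 2) = 0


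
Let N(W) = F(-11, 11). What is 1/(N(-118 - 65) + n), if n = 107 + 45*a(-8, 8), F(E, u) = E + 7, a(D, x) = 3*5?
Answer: 1/778 ≈ 0.0012853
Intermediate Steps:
a(D, x) = 15
F(E, u) = 7 + E
N(W) = -4 (N(W) = 7 - 11 = -4)
n = 782 (n = 107 + 45*15 = 107 + 675 = 782)
1/(N(-118 - 65) + n) = 1/(-4 + 782) = 1/778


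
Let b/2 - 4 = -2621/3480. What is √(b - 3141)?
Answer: I*√2372507835/870 ≈ 55.987*I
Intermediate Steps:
b = 11299/1740 (b = 8 + 2*(-2621/3480) = 8 - 2621/1740 = 11299/1740 ≈ 6.4937)
√(b - 3141) = √(11299/1740 - 3141) = √(-5454041/1740) = I*√2372507835/870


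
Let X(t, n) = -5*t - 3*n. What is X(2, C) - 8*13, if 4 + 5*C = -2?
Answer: -552/5 ≈ -110.40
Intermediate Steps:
C = -6/5 (C = -4/5 + (1/5)*(-2) = -4/5 - 2/5 = -6/5 ≈ -1.2000)
X(2, C) - 8*13 = (-5*2 - 3*(-6/5)) - 8*13 = (-10 + 18/5) - 104 = -32/5 - 104 = -552/5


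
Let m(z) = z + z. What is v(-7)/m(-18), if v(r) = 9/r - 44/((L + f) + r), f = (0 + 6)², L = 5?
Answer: 307/4284 ≈ 0.071662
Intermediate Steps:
f = 36 (f = 6² = 36)
m(z) = 2*z
v(r) = -44/(41 + r) + 9/r (v(r) = 9/r - 44/((5 + 36) + r) = 9/r - 44/(41 + r) = -44/(41 + r) + 9/r)
v(-7)/m(-18) = ((369 - 35*(-7))/((-7)*(41 - 7)))/((2*(-18))) = -⅐*(369 + 245)/34/(-36) = -⅐*1/34*614*(-1/36) = -307/119*(-1/36) = 307/4284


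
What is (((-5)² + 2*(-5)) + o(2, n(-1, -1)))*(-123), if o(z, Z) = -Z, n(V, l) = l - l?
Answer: -1845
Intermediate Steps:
n(V, l) = 0
(((-5)² + 2*(-5)) + o(2, n(-1, -1)))*(-123) = (((-5)² + 2*(-5)) - 1*0)*(-123) = ((25 - 10) + 0)*(-123) = (15 + 0)*(-123) = 15*(-123) = -1845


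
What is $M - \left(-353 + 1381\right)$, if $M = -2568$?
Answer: $-3596$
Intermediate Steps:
$M - \left(-353 + 1381\right) = -2568 - \left(-353 + 1381\right) = -2568 - 1028 = -3596$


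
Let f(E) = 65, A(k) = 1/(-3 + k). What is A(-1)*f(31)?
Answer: -65/4 ≈ -16.250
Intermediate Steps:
A(-1)*f(31) = 65/(-3 - 1) = 65/(-4) = -1/4*65 = -65/4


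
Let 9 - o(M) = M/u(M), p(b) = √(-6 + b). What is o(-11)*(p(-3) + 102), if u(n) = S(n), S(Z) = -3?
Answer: 544 + 16*I ≈ 544.0 + 16.0*I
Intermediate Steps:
u(n) = -3
o(M) = 9 + M/3 (o(M) = 9 - M/(-3) = 9 - M*(-1)/3 = 9 - (-1)*M/3 = 9 + M/3)
o(-11)*(p(-3) + 102) = (9 + (⅓)*(-11))*(√(-6 - 3) + 102) = (9 - 11/3)*(√(-9) + 102) = 16*(3*I + 102)/3 = 16*(102 + 3*I)/3 = 544 + 16*I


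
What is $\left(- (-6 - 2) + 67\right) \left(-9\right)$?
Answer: $-675$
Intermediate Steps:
$\left(- (-6 - 2) + 67\right) \left(-9\right) = \left(\left(-1\right) \left(-8\right) + 67\right) \left(-9\right) = \left(8 + 67\right) \left(-9\right) = 75 \left(-9\right) = -675$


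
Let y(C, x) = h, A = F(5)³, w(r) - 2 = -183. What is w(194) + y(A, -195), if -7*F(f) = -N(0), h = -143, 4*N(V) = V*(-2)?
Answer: -324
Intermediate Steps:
N(V) = -V/2 (N(V) = (V*(-2))/4 = (-2*V)/4 = -V/2)
w(r) = -181 (w(r) = 2 - 183 = -181)
F(f) = 0 (F(f) = -(-1)*(-½*0)/7 = -(-1)*0/7 = -⅐*0 = 0)
A = 0 (A = 0³ = 0)
y(C, x) = -143
w(194) + y(A, -195) = -181 - 143 = -324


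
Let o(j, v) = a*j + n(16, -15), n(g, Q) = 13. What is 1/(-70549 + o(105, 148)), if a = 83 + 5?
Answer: -1/61296 ≈ -1.6314e-5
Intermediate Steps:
a = 88
o(j, v) = 13 + 88*j (o(j, v) = 88*j + 13 = 13 + 88*j)
1/(-70549 + o(105, 148)) = 1/(-70549 + (13 + 88*105)) = 1/(-70549 + (13 + 9240)) = 1/(-70549 + 9253) = 1/(-61296) = -1/61296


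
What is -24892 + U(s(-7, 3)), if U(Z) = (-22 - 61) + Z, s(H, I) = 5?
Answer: -24970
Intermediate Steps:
U(Z) = -83 + Z
-24892 + U(s(-7, 3)) = -24892 + (-83 + 5) = -24892 - 78 = -24970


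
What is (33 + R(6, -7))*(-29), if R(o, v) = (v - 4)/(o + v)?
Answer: -1276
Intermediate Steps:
R(o, v) = (-4 + v)/(o + v)
(33 + R(6, -7))*(-29) = (33 + (-4 - 7)/(6 - 7))*(-29) = (33 - 11/(-1))*(-29) = (33 - 1*(-11))*(-29) = (33 + 11)*(-29) = 44*(-29) = -1276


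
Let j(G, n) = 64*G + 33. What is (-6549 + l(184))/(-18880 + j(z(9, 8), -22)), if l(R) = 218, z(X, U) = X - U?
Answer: 6331/18783 ≈ 0.33706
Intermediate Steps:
j(G, n) = 33 + 64*G
(-6549 + l(184))/(-18880 + j(z(9, 8), -22)) = (-6549 + 218)/(-18880 + (33 + 64*(9 - 1*8))) = -6331/(-18880 + (33 + 64*(9 - 8))) = -6331/(-18880 + (33 + 64*1)) = -6331/(-18880 + (33 + 64)) = -6331/(-18880 + 97) = -6331/(-18783) = -6331*(-1/18783) = 6331/18783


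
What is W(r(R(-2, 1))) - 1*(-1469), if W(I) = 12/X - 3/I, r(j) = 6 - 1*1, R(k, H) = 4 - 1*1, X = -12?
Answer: 7337/5 ≈ 1467.4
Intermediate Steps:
R(k, H) = 3 (R(k, H) = 4 - 1 = 3)
r(j) = 5 (r(j) = 6 - 1 = 5)
W(I) = -1 - 3/I (W(I) = 12/(-12) - 3/I = 12*(-1/12) - 3/I = -1 - 3/I)
W(r(R(-2, 1))) - 1*(-1469) = (-3 - 1*5)/5 - 1*(-1469) = (-3 - 5)/5 + 1469 = (1/5)*(-8) + 1469 = -8/5 + 1469 = 7337/5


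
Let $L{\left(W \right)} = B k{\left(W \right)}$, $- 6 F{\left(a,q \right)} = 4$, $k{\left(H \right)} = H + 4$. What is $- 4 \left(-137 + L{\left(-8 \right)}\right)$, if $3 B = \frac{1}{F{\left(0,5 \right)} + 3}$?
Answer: $\frac{3852}{7} \approx 550.29$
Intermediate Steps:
$k{\left(H \right)} = 4 + H$
$F{\left(a,q \right)} = - \frac{2}{3}$ ($F{\left(a,q \right)} = \left(- \frac{1}{6}\right) 4 = - \frac{2}{3}$)
$B = \frac{1}{7}$ ($B = \frac{1}{3 \left(- \frac{2}{3} + 3\right)} = \frac{1}{3 \cdot \frac{7}{3}} = \frac{1}{3} \cdot \frac{3}{7} = \frac{1}{7} \approx 0.14286$)
$L{\left(W \right)} = \frac{4}{7} + \frac{W}{7}$ ($L{\left(W \right)} = \frac{4 + W}{7} = \frac{4}{7} + \frac{W}{7}$)
$- 4 \left(-137 + L{\left(-8 \right)}\right) = - 4 \left(-137 + \left(\frac{4}{7} + \frac{1}{7} \left(-8\right)\right)\right) = - 4 \left(-137 + \left(\frac{4}{7} - \frac{8}{7}\right)\right) = - 4 \left(-137 - \frac{4}{7}\right) = \left(-4\right) \left(- \frac{963}{7}\right) = \frac{3852}{7}$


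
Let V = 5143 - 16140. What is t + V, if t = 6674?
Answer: -4323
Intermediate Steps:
V = -10997
t + V = 6674 - 10997 = -4323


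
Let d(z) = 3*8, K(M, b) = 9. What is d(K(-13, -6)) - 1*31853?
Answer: -31829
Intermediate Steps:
d(z) = 24
d(K(-13, -6)) - 1*31853 = 24 - 1*31853 = 24 - 31853 = -31829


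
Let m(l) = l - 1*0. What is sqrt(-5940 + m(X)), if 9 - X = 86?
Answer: I*sqrt(6017) ≈ 77.569*I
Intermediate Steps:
X = -77 (X = 9 - 1*86 = 9 - 86 = -77)
m(l) = l (m(l) = l + 0 = l)
sqrt(-5940 + m(X)) = sqrt(-5940 - 77) = sqrt(-6017) = I*sqrt(6017)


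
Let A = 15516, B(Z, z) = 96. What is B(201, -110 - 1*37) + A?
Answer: 15612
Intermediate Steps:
B(201, -110 - 1*37) + A = 96 + 15516 = 15612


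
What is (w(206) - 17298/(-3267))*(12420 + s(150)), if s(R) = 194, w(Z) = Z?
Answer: 967493800/363 ≈ 2.6653e+6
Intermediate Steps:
(w(206) - 17298/(-3267))*(12420 + s(150)) = (206 - 17298/(-3267))*(12420 + 194) = (206 - 17298*(-1/3267))*12614 = (206 + 1922/363)*12614 = (76700/363)*12614 = 967493800/363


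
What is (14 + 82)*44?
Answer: 4224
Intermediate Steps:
(14 + 82)*44 = 96*44 = 4224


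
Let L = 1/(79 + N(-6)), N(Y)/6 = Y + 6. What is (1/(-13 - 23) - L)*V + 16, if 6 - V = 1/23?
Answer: 44819/2844 ≈ 15.759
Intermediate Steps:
N(Y) = 36 + 6*Y (N(Y) = 6*(Y + 6) = 6*(6 + Y) = 36 + 6*Y)
V = 137/23 (V = 6 - 1/23 = 137/23 ≈ 5.9565)
L = 1/79 (L = 1/(79 + (36 + 6*(-6))) = 1/(79 + (36 - 36)) = 1/(79 + 0) = 1/79 ≈ 0.012658)
(1/(-13 - 23) - L)*V + 16 = (1/(-13 - 23) - 1*1/79)*(137/23) + 16 = (1/(-36) - 1/79)*(137/23) + 16 = (-1/36 - 1/79)*(137/23) + 16 = -115/2844*137/23 + 16 = -685/2844 + 16 = 44819/2844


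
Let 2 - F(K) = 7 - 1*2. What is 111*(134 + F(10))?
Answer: 14541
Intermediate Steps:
F(K) = -3 (F(K) = 2 - (7 - 1*2) = 2 - (7 - 2) = 2 - 1*5 = 2 - 5 = -3)
111*(134 + F(10)) = 111*(134 - 3) = 111*131 = 14541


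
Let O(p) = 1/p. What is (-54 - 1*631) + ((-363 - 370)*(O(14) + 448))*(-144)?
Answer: 331059053/7 ≈ 4.7294e+7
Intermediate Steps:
(-54 - 1*631) + ((-363 - 370)*(O(14) + 448))*(-144) = (-54 - 1*631) + ((-363 - 370)*(1/14 + 448))*(-144) = (-54 - 631) - 733*(1/14 + 448)*(-144) = -685 - 733*6273/14*(-144) = -685 - 4598109/14*(-144) = -685 + 331063848/7 = 331059053/7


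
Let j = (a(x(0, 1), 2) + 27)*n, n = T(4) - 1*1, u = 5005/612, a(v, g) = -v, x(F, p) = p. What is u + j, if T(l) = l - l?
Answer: -10907/612 ≈ -17.822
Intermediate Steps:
T(l) = 0
u = 5005/612 (u = 5005*(1/612) = 5005/612 ≈ 8.1781)
n = -1 (n = 0 - 1*1 = 0 - 1 = -1)
j = -26 (j = (-1*1 + 27)*(-1) = (-1 + 27)*(-1) = 26*(-1) = -26)
u + j = 5005/612 - 26 = -10907/612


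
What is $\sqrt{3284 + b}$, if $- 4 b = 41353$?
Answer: $\frac{i \sqrt{28217}}{2} \approx 83.99 i$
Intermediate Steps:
$b = - \frac{41353}{4}$ ($b = \left(- \frac{1}{4}\right) 41353 = - \frac{41353}{4} \approx -10338.0$)
$\sqrt{3284 + b} = \sqrt{3284 - \frac{41353}{4}} = \sqrt{- \frac{28217}{4}} = \frac{i \sqrt{28217}}{2}$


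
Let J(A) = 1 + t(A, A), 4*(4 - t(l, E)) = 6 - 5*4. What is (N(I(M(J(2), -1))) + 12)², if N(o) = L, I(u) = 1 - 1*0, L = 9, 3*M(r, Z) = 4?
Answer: 441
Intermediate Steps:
t(l, E) = 15/2 (t(l, E) = 4 - (6 - 5*4)/4 = 4 - (6 - 20)/4 = 4 - ¼*(-14) = 4 + 7/2 = 15/2)
J(A) = 17/2 (J(A) = 1 + 15/2 = 17/2)
M(r, Z) = 4/3 (M(r, Z) = (⅓)*4 = 4/3)
I(u) = 1 (I(u) = 1 + 0 = 1)
N(o) = 9
(N(I(M(J(2), -1))) + 12)² = (9 + 12)² = 21² = 441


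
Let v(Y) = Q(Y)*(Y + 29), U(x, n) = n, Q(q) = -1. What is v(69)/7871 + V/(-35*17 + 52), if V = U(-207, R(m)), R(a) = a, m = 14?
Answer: -163408/4273953 ≈ -0.038233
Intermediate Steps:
v(Y) = -29 - Y (v(Y) = -(Y + 29) = -(29 + Y) = -29 - Y)
V = 14
v(69)/7871 + V/(-35*17 + 52) = (-29 - 1*69)/7871 + 14/(-35*17 + 52) = (-29 - 69)*(1/7871) + 14/(-595 + 52) = -98*1/7871 + 14/(-543) = -98/7871 + 14*(-1/543) = -98/7871 - 14/543 = -163408/4273953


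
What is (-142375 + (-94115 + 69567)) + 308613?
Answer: 141690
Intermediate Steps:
(-142375 + (-94115 + 69567)) + 308613 = (-142375 - 24548) + 308613 = -166923 + 308613 = 141690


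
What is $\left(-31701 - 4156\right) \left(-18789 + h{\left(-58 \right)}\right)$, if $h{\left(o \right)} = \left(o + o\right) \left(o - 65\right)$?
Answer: $162109497$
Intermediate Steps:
$h{\left(o \right)} = 2 o \left(-65 + o\right)$
$\left(-31701 - 4156\right) \left(-18789 + h{\left(-58 \right)}\right) = \left(-31701 - 4156\right) \left(-18789 + 2 \left(-58\right) \left(-65 - 58\right)\right) = - 35857 \left(-18789 + 2 \left(-58\right) \left(-123\right)\right) = - 35857 \left(-18789 + 14268\right) = \left(-35857\right) \left(-4521\right) = 162109497$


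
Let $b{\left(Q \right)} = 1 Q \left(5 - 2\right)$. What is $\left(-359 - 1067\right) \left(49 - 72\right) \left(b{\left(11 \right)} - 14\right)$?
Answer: $623162$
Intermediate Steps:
$b{\left(Q \right)} = 3 Q$ ($b{\left(Q \right)} = Q \left(5 - 2\right) = Q 3 = 3 Q$)
$\left(-359 - 1067\right) \left(49 - 72\right) \left(b{\left(11 \right)} - 14\right) = \left(-359 - 1067\right) \left(49 - 72\right) \left(3 \cdot 11 - 14\right) = - 1426 \left(- 23 \left(33 - 14\right)\right) = - 1426 \left(\left(-23\right) 19\right) = \left(-1426\right) \left(-437\right) = 623162$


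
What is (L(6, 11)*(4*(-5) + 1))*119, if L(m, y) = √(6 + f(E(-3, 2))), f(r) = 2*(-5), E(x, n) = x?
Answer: -4522*I ≈ -4522.0*I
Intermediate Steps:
f(r) = -10
L(m, y) = 2*I (L(m, y) = √(6 - 10) = √(-4) = 2*I)
(L(6, 11)*(4*(-5) + 1))*119 = ((2*I)*(4*(-5) + 1))*119 = ((2*I)*(-20 + 1))*119 = ((2*I)*(-19))*119 = -38*I*119 = -4522*I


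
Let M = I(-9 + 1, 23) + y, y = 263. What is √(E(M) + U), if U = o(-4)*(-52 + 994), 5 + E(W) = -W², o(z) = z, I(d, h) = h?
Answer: I*√85569 ≈ 292.52*I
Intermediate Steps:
M = 286 (M = 23 + 263 = 286)
E(W) = -5 - W²
U = -3768 (U = -4*(-52 + 994) = -4*942 = -3768)
√(E(M) + U) = √((-5 - 1*286²) - 3768) = √((-5 - 1*81796) - 3768) = √((-5 - 81796) - 3768) = √(-81801 - 3768) = √(-85569) = I*√85569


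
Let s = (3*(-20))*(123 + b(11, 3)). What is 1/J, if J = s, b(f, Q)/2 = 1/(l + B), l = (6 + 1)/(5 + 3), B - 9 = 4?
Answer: -37/273380 ≈ -0.00013534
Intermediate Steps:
B = 13 (B = 9 + 4 = 13)
l = 7/8 ≈ 0.87500
b(f, Q) = 16/111 (b(f, Q) = 2/(7/8 + 13) = 2/(111/8) = 2*(8/111) = 16/111)
s = -273380/37 (s = (3*(-20))*(123 + 16/111) = -60*13669/111 = -273380/37 ≈ -7388.6)
J = -273380/37 ≈ -7388.6
1/J = 1/(-273380/37) = -37/273380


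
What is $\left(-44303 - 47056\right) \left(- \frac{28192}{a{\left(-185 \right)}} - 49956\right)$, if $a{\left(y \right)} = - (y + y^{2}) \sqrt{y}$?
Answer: $4563930204 + \frac{321949116 i \sqrt{185}}{787175} \approx 4.5639 \cdot 10^{9} + 5562.9 i$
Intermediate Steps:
$a{\left(y \right)} = \sqrt{y} \left(- y - y^{2}\right)$ ($a{\left(y \right)} = \left(- y - y^{2}\right) \sqrt{y} = \sqrt{y} \left(- y - y^{2}\right)$)
$\left(-44303 - 47056\right) \left(- \frac{28192}{a{\left(-185 \right)}} - 49956\right) = \left(-44303 - 47056\right) \left(- \frac{28192}{\left(-185\right)^{\frac{3}{2}} \left(-1 - -185\right)} - 49956\right) = - 91359 \left(- \frac{28192}{- 185 i \sqrt{185} \left(-1 + 185\right)} - 49956\right) = - 91359 \left(- \frac{28192}{- 185 i \sqrt{185} \cdot 184} - 49956\right) = - 91359 \left(- \frac{28192}{\left(-34040\right) i \sqrt{185}} - 49956\right) = - 91359 \left(- 28192 \frac{i \sqrt{185}}{6297400} - 49956\right) = - 91359 \left(- \frac{3524 i \sqrt{185}}{787175} - 49956\right) = - 91359 \left(-49956 - \frac{3524 i \sqrt{185}}{787175}\right) = 4563930204 + \frac{321949116 i \sqrt{185}}{787175}$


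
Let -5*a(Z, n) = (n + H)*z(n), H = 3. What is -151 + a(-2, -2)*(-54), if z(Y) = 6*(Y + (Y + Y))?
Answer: -2699/5 ≈ -539.80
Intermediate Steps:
z(Y) = 18*Y (z(Y) = 6*(Y + 2*Y) = 6*(3*Y) = 18*Y)
a(Z, n) = -18*n*(3 + n)/5 (a(Z, n) = -(n + 3)*18*n/5 = -(3 + n)*18*n/5 = -18*n*(3 + n)/5)
-151 + a(-2, -2)*(-54) = -151 - 18/5*(-2)*(3 - 2)*(-54) = -151 - 18/5*(-2)*1*(-54) = -151 + (36/5)*(-54) = -151 - 1944/5 = -2699/5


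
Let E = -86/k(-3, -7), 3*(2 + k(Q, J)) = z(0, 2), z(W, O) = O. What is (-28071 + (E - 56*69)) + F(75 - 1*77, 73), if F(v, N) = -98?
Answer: -63937/2 ≈ -31969.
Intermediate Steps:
k(Q, J) = -4/3 (k(Q, J) = -2 + (1/3)*2 = -2 + 2/3 = -4/3)
E = 129/2 (E = -86/(-4/3) = -86*(-3/4) = 129/2 ≈ 64.500)
(-28071 + (E - 56*69)) + F(75 - 1*77, 73) = (-28071 + (129/2 - 56*69)) - 98 = (-28071 + (129/2 - 3864)) - 98 = (-28071 - 7599/2) - 98 = -63741/2 - 98 = -63937/2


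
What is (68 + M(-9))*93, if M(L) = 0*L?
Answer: 6324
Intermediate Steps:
M(L) = 0
(68 + M(-9))*93 = (68 + 0)*93 = 68*93 = 6324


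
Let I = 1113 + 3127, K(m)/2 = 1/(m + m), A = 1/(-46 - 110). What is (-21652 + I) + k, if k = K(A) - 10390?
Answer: -27958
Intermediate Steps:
A = -1/156 (A = 1/(-156) = -1/156 ≈ -0.0064103)
K(m) = 1/m (K(m) = 2/(m + m) = 2/((2*m)) = 2*(1/(2*m)) = 1/m)
I = 4240
k = -10546 (k = 1/(-1/156) - 10390 = -156 - 10390 = -10546)
(-21652 + I) + k = (-21652 + 4240) - 10546 = -17412 - 10546 = -27958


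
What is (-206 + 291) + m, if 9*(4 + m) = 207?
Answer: 104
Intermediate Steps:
m = 19 (m = -4 + (⅑)*207 = -4 + 23 = 19)
(-206 + 291) + m = (-206 + 291) + 19 = 85 + 19 = 104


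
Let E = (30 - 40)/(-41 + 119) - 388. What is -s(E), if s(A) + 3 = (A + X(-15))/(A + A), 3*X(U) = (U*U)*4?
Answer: 87385/30274 ≈ 2.8865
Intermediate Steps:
X(U) = 4*U²/3 (X(U) = ((U*U)*4)/3 = (U²*4)/3 = (4*U²)/3 = 4*U²/3)
E = -15137/39 (E = -10/78 - 388 = -10*1/78 - 388 = -5/39 - 388 = -15137/39 ≈ -388.13)
s(A) = -3 + (300 + A)/(2*A) (s(A) = -3 + (A + (4/3)*(-15)²)/(A + A) = -3 + (A + (4/3)*225)/((2*A)) = -3 + (A + 300)*(1/(2*A)) = -3 + (300 + A)*(1/(2*A)) = -3 + (300 + A)/(2*A))
-s(E) = -(-5/2 + 150/(-15137/39)) = -(-5/2 + 150*(-39/15137)) = -(-5/2 - 5850/15137) = -1*(-87385/30274) = 87385/30274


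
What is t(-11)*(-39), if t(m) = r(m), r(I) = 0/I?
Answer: 0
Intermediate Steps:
r(I) = 0
t(m) = 0
t(-11)*(-39) = 0*(-39) = 0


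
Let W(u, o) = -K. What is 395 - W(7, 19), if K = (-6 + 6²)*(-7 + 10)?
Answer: 485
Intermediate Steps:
K = 90 (K = (-6 + 36)*3 = 30*3 = 90)
W(u, o) = -90 (W(u, o) = -1*90 = -90)
395 - W(7, 19) = 395 - 1*(-90) = 395 + 90 = 485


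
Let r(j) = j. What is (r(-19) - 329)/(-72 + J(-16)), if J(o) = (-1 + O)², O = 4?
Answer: 116/21 ≈ 5.5238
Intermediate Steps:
J(o) = 9 (J(o) = (-1 + 4)² = 3² = 9)
(r(-19) - 329)/(-72 + J(-16)) = (-19 - 329)/(-72 + 9) = -348/(-63) = -348*(-1/63) = 116/21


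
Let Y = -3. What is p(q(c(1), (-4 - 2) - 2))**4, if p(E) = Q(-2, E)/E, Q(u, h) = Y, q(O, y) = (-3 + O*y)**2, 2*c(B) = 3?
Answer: 1/31640625 ≈ 3.1605e-8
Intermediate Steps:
c(B) = 3/2 (c(B) = (1/2)*3 = 3/2)
Q(u, h) = -3
p(E) = -3/E
p(q(c(1), (-4 - 2) - 2))**4 = (-3/(-3 + 3*((-4 - 2) - 2)/2)**2)**4 = (-3/(-3 + 3*(-6 - 2)/2)**2)**4 = (-3/(-3 + (3/2)*(-8))**2)**4 = (-3/(-3 - 12)**2)**4 = (-3/((-15)**2))**4 = (-3/225)**4 = (-3*1/225)**4 = (-1/75)**4 = 1/31640625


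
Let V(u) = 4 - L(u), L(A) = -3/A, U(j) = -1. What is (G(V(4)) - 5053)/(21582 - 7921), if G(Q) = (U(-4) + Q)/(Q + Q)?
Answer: -191999/519118 ≈ -0.36986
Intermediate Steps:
V(u) = 4 + 3/u (V(u) = 4 - (-3)/u = 4 + 3/u)
G(Q) = (-1 + Q)/(2*Q) (G(Q) = (-1 + Q)/(Q + Q) = (-1 + Q)/((2*Q)) = (-1 + Q)*(1/(2*Q)) = (-1 + Q)/(2*Q))
(G(V(4)) - 5053)/(21582 - 7921) = ((-1 + (4 + 3/4))/(2*(4 + 3/4)) - 5053)/(21582 - 7921) = ((-1 + (4 + 3*(¼)))/(2*(4 + 3*(¼))) - 5053)/13661 = ((-1 + (4 + ¾))/(2*(4 + ¾)) - 5053)*(1/13661) = ((-1 + 19/4)/(2*(19/4)) - 5053)*(1/13661) = ((½)*(4/19)*(15/4) - 5053)*(1/13661) = (15/38 - 5053)*(1/13661) = -191999/38*1/13661 = -191999/519118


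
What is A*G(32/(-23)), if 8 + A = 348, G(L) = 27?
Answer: 9180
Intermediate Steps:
A = 340 (A = -8 + 348 = 340)
A*G(32/(-23)) = 340*27 = 9180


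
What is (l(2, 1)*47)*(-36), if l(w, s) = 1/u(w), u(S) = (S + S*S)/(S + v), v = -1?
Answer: -282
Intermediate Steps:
u(S) = (S + S²)/(-1 + S) (u(S) = (S + S*S)/(S - 1) = (S + S²)/(-1 + S))
l(w, s) = (-1 + w)/(w*(1 + w)) (l(w, s) = 1/(w*(1 + w)/(-1 + w)) = (-1 + w)/(w*(1 + w)))
(l(2, 1)*47)*(-36) = (((-1 + 2)/(2*(1 + 2)))*47)*(-36) = (((½)*1/3)*47)*(-36) = (((½)*(⅓)*1)*47)*(-36) = ((⅙)*47)*(-36) = (47/6)*(-36) = -282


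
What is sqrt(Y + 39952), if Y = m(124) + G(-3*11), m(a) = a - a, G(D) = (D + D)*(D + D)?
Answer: 2*sqrt(11077) ≈ 210.49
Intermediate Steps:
G(D) = 4*D**2 (G(D) = (2*D)*(2*D) = 4*D**2)
m(a) = 0
Y = 4356 (Y = 0 + 4*(-3*11)**2 = 0 + 4*(-33)**2 = 0 + 4*1089 = 0 + 4356 = 4356)
sqrt(Y + 39952) = sqrt(4356 + 39952) = sqrt(44308) = 2*sqrt(11077)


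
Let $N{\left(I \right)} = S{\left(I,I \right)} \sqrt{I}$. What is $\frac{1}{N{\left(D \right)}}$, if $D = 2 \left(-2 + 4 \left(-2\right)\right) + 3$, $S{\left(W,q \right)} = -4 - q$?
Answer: $- \frac{i \sqrt{17}}{221} \approx - 0.018657 i$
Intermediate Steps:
$D = -17$ ($D = 2 \left(-2 - 8\right) + 3 = 2 \left(-10\right) + 3 = -20 + 3 = -17$)
$N{\left(I \right)} = \sqrt{I} \left(-4 - I\right)$ ($N{\left(I \right)} = \left(-4 - I\right) \sqrt{I} = \sqrt{I} \left(-4 - I\right)$)
$\frac{1}{N{\left(D \right)}} = \frac{1}{\sqrt{-17} \left(-4 - -17\right)} = \frac{1}{i \sqrt{17} \left(-4 + 17\right)} = \frac{1}{i \sqrt{17} \cdot 13} = \frac{1}{13 i \sqrt{17}} = - \frac{i \sqrt{17}}{221}$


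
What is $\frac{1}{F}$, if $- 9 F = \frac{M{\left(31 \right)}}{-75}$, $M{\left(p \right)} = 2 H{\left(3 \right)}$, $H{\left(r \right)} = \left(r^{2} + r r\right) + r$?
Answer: $\frac{225}{14} \approx 16.071$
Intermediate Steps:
$H{\left(r \right)} = r + 2 r^{2}$ ($H{\left(r \right)} = \left(r^{2} + r^{2}\right) + r = 2 r^{2} + r = r + 2 r^{2}$)
$M{\left(p \right)} = 42$ ($M{\left(p \right)} = 2 \cdot 3 \left(1 + 2 \cdot 3\right) = 2 \cdot 3 \left(1 + 6\right) = 2 \cdot 3 \cdot 7 = 2 \cdot 21 = 42$)
$F = \frac{14}{225}$ ($F = - \frac{42 \frac{1}{-75}}{9} = - \frac{42 \left(- \frac{1}{75}\right)}{9} = \left(- \frac{1}{9}\right) \left(- \frac{14}{25}\right) = \frac{14}{225} \approx 0.062222$)
$\frac{1}{F} = \frac{1}{\frac{14}{225}} = \frac{225}{14}$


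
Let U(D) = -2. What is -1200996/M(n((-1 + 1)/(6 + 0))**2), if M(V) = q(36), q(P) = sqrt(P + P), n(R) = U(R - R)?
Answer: -100083*sqrt(2) ≈ -1.4154e+5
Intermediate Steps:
n(R) = -2
q(P) = sqrt(2)*sqrt(P) (q(P) = sqrt(2*P) = sqrt(2)*sqrt(P))
M(V) = 6*sqrt(2) (M(V) = sqrt(2)*sqrt(36) = sqrt(2)*6 = 6*sqrt(2))
-1200996/M(n((-1 + 1)/(6 + 0))**2) = -1200996*sqrt(2)/12 = -100083*sqrt(2)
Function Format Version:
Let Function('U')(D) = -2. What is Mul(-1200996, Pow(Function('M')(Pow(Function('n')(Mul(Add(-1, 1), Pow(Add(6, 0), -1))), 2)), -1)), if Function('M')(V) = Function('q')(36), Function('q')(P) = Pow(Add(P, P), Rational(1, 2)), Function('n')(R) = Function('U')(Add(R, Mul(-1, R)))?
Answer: Mul(-100083, Pow(2, Rational(1, 2))) ≈ -1.4154e+5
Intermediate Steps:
Function('n')(R) = -2
Function('q')(P) = Mul(Pow(2, Rational(1, 2)), Pow(P, Rational(1, 2))) (Function('q')(P) = Pow(Mul(2, P), Rational(1, 2)) = Mul(Pow(2, Rational(1, 2)), Pow(P, Rational(1, 2))))
Function('M')(V) = Mul(6, Pow(2, Rational(1, 2))) (Function('M')(V) = Mul(Pow(2, Rational(1, 2)), Pow(36, Rational(1, 2))) = Mul(Pow(2, Rational(1, 2)), 6) = Mul(6, Pow(2, Rational(1, 2))))
Mul(-1200996, Pow(Function('M')(Pow(Function('n')(Mul(Add(-1, 1), Pow(Add(6, 0), -1))), 2)), -1)) = Mul(-1200996, Pow(Mul(6, Pow(2, Rational(1, 2))), -1)) = Mul(-1200996, Mul(Rational(1, 12), Pow(2, Rational(1, 2)))) = Mul(-100083, Pow(2, Rational(1, 2)))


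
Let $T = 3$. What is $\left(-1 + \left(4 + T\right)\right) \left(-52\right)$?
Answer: $-312$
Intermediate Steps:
$\left(-1 + \left(4 + T\right)\right) \left(-52\right) = \left(-1 + \left(4 + 3\right)\right) \left(-52\right) = \left(-1 + 7\right) \left(-52\right) = 6 \left(-52\right) = -312$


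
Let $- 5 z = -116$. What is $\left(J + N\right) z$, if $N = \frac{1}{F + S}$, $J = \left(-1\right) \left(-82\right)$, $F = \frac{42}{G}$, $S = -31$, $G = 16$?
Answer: $\frac{2158296}{1135} \approx 1901.6$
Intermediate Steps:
$F = \frac{21}{8}$ ($F = \frac{42}{16} = 42 \cdot \frac{1}{16} = \frac{21}{8} \approx 2.625$)
$z = \frac{116}{5}$ ($z = \left(- \frac{1}{5}\right) \left(-116\right) = \frac{116}{5} \approx 23.2$)
$J = 82$
$N = - \frac{8}{227}$ ($N = \frac{1}{\frac{21}{8} - 31} = \frac{1}{- \frac{227}{8}} = - \frac{8}{227} \approx -0.035242$)
$\left(J + N\right) z = \left(82 - \frac{8}{227}\right) \frac{116}{5} = \frac{18606}{227} \cdot \frac{116}{5} = \frac{2158296}{1135}$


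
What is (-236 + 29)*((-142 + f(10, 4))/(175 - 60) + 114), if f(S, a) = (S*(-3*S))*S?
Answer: -89712/5 ≈ -17942.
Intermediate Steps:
f(S, a) = -3*S**3 (f(S, a) = (-3*S**2)*S = -3*S**3)
(-236 + 29)*((-142 + f(10, 4))/(175 - 60) + 114) = (-236 + 29)*((-142 - 3*10**3)/(175 - 60) + 114) = -207*((-142 - 3*1000)/115 + 114) = -207*((-142 - 3000)*(1/115) + 114) = -207*(-3142*1/115 + 114) = -207*(-3142/115 + 114) = -207*9968/115 = -89712/5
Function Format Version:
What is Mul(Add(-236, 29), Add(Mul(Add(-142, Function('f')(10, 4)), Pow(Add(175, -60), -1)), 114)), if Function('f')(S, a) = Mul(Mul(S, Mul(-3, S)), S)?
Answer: Rational(-89712, 5) ≈ -17942.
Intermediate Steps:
Function('f')(S, a) = Mul(-3, Pow(S, 3)) (Function('f')(S, a) = Mul(Mul(-3, Pow(S, 2)), S) = Mul(-3, Pow(S, 3)))
Mul(Add(-236, 29), Add(Mul(Add(-142, Function('f')(10, 4)), Pow(Add(175, -60), -1)), 114)) = Mul(Add(-236, 29), Add(Mul(Add(-142, Mul(-3, Pow(10, 3))), Pow(Add(175, -60), -1)), 114)) = Mul(-207, Add(Mul(Add(-142, Mul(-3, 1000)), Pow(115, -1)), 114)) = Mul(-207, Add(Mul(Add(-142, -3000), Rational(1, 115)), 114)) = Mul(-207, Add(Mul(-3142, Rational(1, 115)), 114)) = Mul(-207, Add(Rational(-3142, 115), 114)) = Mul(-207, Rational(9968, 115)) = Rational(-89712, 5)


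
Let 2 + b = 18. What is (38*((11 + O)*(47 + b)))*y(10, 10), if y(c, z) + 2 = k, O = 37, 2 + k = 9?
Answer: 574560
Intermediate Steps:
b = 16 (b = -2 + 18 = 16)
k = 7 (k = -2 + 9 = 7)
y(c, z) = 5 (y(c, z) = -2 + 7 = 5)
(38*((11 + O)*(47 + b)))*y(10, 10) = (38*((11 + 37)*(47 + 16)))*5 = (38*(48*63))*5 = (38*3024)*5 = 114912*5 = 574560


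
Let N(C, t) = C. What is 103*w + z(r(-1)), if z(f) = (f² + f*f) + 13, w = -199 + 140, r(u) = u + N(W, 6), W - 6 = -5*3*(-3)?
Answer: -1064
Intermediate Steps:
W = 51 (W = 6 - 5*3*(-3) = 6 - 15*(-3) = 6 + 45 = 51)
r(u) = 51 + u (r(u) = u + 51 = 51 + u)
w = -59
z(f) = 13 + 2*f² (z(f) = (f² + f²) + 13 = 2*f² + 13 = 13 + 2*f²)
103*w + z(r(-1)) = 103*(-59) + (13 + 2*(51 - 1)²) = -6077 + (13 + 2*50²) = -6077 + (13 + 2*2500) = -6077 + (13 + 5000) = -6077 + 5013 = -1064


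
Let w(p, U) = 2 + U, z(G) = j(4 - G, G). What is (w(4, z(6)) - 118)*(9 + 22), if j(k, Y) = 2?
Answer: -3534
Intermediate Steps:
z(G) = 2
(w(4, z(6)) - 118)*(9 + 22) = ((2 + 2) - 118)*(9 + 22) = (4 - 118)*31 = -114*31 = -3534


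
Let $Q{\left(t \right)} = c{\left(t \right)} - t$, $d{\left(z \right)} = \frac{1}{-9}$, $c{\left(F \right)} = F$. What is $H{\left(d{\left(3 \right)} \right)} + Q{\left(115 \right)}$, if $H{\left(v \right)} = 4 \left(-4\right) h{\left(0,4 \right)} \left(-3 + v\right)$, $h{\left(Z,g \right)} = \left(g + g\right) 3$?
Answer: $\frac{3584}{3} \approx 1194.7$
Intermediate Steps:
$h{\left(Z,g \right)} = 6 g$ ($h{\left(Z,g \right)} = 2 g 3 = 6 g$)
$d{\left(z \right)} = - \frac{1}{9}$
$Q{\left(t \right)} = 0$ ($Q{\left(t \right)} = t - t = 0$)
$H{\left(v \right)} = 1152 - 384 v$ ($H{\left(v \right)} = 4 \left(-4\right) 6 \cdot 4 \left(-3 + v\right) = - 16 \cdot 24 \left(-3 + v\right) = - 16 \left(-72 + 24 v\right) = 1152 - 384 v$)
$H{\left(d{\left(3 \right)} \right)} + Q{\left(115 \right)} = \left(1152 - - \frac{128}{3}\right) + 0 = \left(1152 + \frac{128}{3}\right) + 0 = \frac{3584}{3} + 0 = \frac{3584}{3}$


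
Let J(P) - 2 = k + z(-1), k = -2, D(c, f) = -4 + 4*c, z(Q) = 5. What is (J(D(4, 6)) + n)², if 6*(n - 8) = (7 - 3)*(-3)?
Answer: 121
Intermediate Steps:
J(P) = 5 (J(P) = 2 + (-2 + 5) = 2 + 3 = 5)
n = 6 (n = 8 + ((7 - 3)*(-3))/6 = 8 + (4*(-3))/6 = 8 + (⅙)*(-12) = 8 - 2 = 6)
(J(D(4, 6)) + n)² = (5 + 6)² = 11² = 121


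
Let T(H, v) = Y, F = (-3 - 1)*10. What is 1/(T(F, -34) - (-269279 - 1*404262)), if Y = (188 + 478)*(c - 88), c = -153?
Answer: 1/513035 ≈ 1.9492e-6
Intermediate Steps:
F = -40 (F = -4*10 = -40)
Y = -160506 (Y = (188 + 478)*(-153 - 88) = 666*(-241) = -160506)
T(H, v) = -160506
1/(T(F, -34) - (-269279 - 1*404262)) = 1/(-160506 - (-269279 - 1*404262)) = 1/(-160506 - (-269279 - 404262)) = 1/(-160506 - 1*(-673541)) = 1/(-160506 + 673541) = 1/513035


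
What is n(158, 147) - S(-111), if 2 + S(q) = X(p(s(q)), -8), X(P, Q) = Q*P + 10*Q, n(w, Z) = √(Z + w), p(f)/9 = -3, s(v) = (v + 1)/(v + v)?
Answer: -134 + √305 ≈ -116.54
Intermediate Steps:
s(v) = (1 + v)/(2*v) (s(v) = (1 + v)/((2*v)) = (1 + v)*(1/(2*v)) = (1 + v)/(2*v))
p(f) = -27 (p(f) = 9*(-3) = -27)
X(P, Q) = 10*Q + P*Q (X(P, Q) = P*Q + 10*Q = 10*Q + P*Q)
S(q) = 134 (S(q) = -2 - 8*(10 - 27) = -2 - 8*(-17) = -2 + 136 = 134)
n(158, 147) - S(-111) = √(147 + 158) - 1*134 = √305 - 134 = -134 + √305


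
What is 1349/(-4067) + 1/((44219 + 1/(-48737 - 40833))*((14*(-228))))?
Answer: -1218199163537273/3672658185531804 ≈ -0.33169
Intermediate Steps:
1349/(-4067) + 1/((44219 + 1/(-48737 - 40833))*((14*(-228)))) = 1349*(-1/4067) + 1/((44219 + 1/(-89570))*(-3192)) = -1349/4067 - 1/3192/(44219 - 1/89570) = -1349/4067 - 1/3192/(3960695829/89570) = -1349/4067 + (89570/3960695829)*(-1/3192) = -1349/4067 - 44785/6321270543084 = -1218199163537273/3672658185531804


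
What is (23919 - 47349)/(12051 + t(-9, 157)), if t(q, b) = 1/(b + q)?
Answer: -3467640/1783549 ≈ -1.9442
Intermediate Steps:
(23919 - 47349)/(12051 + t(-9, 157)) = (23919 - 47349)/(12051 + 1/(157 - 9)) = -23430/(12051 + 1/148) = -23430/1783549/148 = -23430*148/1783549 = -3467640/1783549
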